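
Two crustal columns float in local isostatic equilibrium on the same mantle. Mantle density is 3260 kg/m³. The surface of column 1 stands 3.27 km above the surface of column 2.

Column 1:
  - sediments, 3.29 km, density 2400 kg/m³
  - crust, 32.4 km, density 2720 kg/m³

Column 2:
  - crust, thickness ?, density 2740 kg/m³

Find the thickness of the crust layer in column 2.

Take the compensation level at the base of the deeper column (depth z_c below the surface of column 1) and equate Σ ρ_i t_i down to z_c; mantle fills any gap and the z_c terms cancel.
Column 1: 3.29×2400 + 32.4×2720 + (z_c − 35.69)×3260
Column 2: 3.27×0 + x×2740 + (z_c − 3.27 − 0 − x)×3260
The z_c×3260 term appears on both sides and cancels. Collect the known terms of each column as K = Σ(ρt)_known − 3260 × (depth of known layers): K_1 = 96024 − 3260×35.69 = −20325.4; K_2 = 0 − 3260×(3.27 + 0) = −10660.2.
Balance: K_1 = K_2 − x×(3260 − 2740), so x = (K_2 − K_1)/(3260 − 2740) = 9665.2/520 = 18.6 km.

18.6 km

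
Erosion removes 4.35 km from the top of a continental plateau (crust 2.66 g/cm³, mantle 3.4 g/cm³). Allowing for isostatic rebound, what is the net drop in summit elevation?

0.947 km

Rebound u = e ρ_c/ρ_m = 4.35 km × 2.66/3.4 = 3.403 km.
Net surface drop = e − u = 4.35 km − 3.403 km = e (ρ_m − ρ_c)/ρ_m = 0.947 km.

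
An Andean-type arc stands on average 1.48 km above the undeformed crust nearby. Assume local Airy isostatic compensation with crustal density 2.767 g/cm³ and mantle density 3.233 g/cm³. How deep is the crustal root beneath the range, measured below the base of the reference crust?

Isostatic balance requires: the weight of the topography is balanced by the buoyancy of the root, ρ_c h = (ρ_m − ρ_c) r.
r = h · ρ_c / (ρ_m − ρ_c) = 1.48 km × 2.767 / (3.233 − 2.767) = 8.79 km.

8.79 km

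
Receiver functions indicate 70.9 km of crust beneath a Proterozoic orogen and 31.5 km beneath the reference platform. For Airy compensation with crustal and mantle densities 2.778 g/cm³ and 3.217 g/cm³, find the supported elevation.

Excess crust Δ = 70.9 km − 31.5 km = 39.4 km, split between elevation h and root r with h + r = Δ.
Airy balance ρ_c h = (ρ_m − ρ_c) r gives r = h ρ_c/(ρ_m − ρ_c), so h (1 + ρ_c/(ρ_m − ρ_c)) = Δ, i.e. h = Δ (ρ_m − ρ_c)/ρ_m.
h = 39.4 km × 0.439/3.217 = 5.38 km.

5.38 km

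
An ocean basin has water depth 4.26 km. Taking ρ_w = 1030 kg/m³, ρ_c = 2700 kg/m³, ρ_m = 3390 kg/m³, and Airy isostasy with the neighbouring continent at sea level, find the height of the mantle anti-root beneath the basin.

10.3 km

In Airy isostatic equilibrium: replacing crust with seawater at the top is compensated by replacing crust with mantle at the base: d (ρ_c − ρ_w) = a (ρ_m − ρ_c).
a = d (ρ_c − ρ_w)/(ρ_m − ρ_c) = 4.26 km × 1670/690 = 10.3 km.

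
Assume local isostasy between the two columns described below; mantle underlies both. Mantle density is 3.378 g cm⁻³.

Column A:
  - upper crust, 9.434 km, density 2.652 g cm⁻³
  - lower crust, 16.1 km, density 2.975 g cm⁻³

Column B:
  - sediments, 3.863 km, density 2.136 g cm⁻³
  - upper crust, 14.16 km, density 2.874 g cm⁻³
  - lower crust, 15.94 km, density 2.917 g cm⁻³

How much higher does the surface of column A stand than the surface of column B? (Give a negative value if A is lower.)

For any compensation level in the mantle, the mantle terms cancel and isostasy reduces to e = (Σt_A − Σt_B) − (Σ(ρt)_A − Σ(ρt)_B) / ρ_m.
Σt_A = 25.534 km; Σt_B = 33.963 km; Σ(ρt)_A = 72.916468; Σ(ρt)_B = 95.444188 (in km·g cm⁻³).
e = (25.534 − 33.963) − (72.916468 − 95.444188) / 3.378 = −1.76 km.

−1.76 km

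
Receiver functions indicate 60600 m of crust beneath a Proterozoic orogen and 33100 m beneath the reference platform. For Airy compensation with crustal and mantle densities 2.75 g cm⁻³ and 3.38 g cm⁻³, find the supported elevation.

5130 m

Excess crust Δ = 60600 m − 33100 m = 27500 m, split between elevation h and root r with h + r = Δ.
Airy balance ρ_c h = (ρ_m − ρ_c) r gives r = h ρ_c/(ρ_m − ρ_c), so h (1 + ρ_c/(ρ_m − ρ_c)) = Δ, i.e. h = Δ (ρ_m − ρ_c)/ρ_m.
h = 27500 m × 0.63/3.38 = 5130 m.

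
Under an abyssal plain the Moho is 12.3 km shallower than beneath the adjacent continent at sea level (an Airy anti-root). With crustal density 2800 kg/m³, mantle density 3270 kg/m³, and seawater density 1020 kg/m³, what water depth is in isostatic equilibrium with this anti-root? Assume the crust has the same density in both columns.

Replacing a thickness d of crust by seawater at the top must be balanced by replacing crust with mantle at the base: d (ρ_c − ρ_w) = a (ρ_m − ρ_c).
d = a (ρ_m − ρ_c)/(ρ_c − ρ_w) = 12.3 km × 470/1780 = 3.25 km.

3.25 km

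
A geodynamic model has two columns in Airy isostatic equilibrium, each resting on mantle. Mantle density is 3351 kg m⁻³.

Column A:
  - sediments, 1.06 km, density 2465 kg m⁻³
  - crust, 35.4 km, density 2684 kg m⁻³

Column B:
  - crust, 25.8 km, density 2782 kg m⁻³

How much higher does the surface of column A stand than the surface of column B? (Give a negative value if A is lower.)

2.95 km

For any compensation level in the mantle, the mantle terms cancel and isostasy reduces to e = (Σt_A − Σt_B) − (Σ(ρt)_A − Σ(ρt)_B) / ρ_m.
Σt_A = 36.46 km; Σt_B = 25.8 km; Σ(ρt)_A = 97626.5; Σ(ρt)_B = 71775.6 (in km·kg m⁻³).
e = (36.46 − 25.8) − (97626.5 − 71775.6) / 3351 = 2.95 km.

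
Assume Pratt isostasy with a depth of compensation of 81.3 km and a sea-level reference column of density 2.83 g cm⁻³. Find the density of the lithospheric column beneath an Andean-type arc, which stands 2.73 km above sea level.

2.74 g cm⁻³

Pratt balance: ρ_ref D = ρ (D + h).
ρ = ρ_ref D/(D + h) = 2.83 × 81.3 km/(81.3 km + 2.73 km) = 2.74 g cm⁻³.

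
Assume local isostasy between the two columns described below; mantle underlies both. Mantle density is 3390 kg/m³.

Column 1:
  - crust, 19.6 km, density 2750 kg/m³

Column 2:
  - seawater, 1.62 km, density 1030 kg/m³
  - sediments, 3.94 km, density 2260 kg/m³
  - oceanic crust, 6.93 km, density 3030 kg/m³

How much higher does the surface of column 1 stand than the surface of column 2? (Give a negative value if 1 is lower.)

0.523 km

For any compensation level in the mantle, the mantle terms cancel and isostasy reduces to e = (Σt_1 − Σt_2) − (Σ(ρt)_1 − Σ(ρt)_2) / ρ_m.
Σt_1 = 19.6 km; Σt_2 = 12.49 km; Σ(ρt)_1 = 53900; Σ(ρt)_2 = 31570.9 (in km·kg/m³).
e = (19.6 − 12.49) − (53900 − 31570.9) / 3390 = 0.523 km.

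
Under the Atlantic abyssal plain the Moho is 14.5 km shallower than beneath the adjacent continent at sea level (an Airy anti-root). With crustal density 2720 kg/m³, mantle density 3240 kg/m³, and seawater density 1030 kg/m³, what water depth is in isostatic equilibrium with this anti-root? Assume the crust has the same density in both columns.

Replacing a thickness d of crust by seawater at the top must be balanced by replacing crust with mantle at the base: d (ρ_c − ρ_w) = a (ρ_m − ρ_c).
d = a (ρ_m − ρ_c)/(ρ_c − ρ_w) = 14.5 km × 520/1690 = 4.46 km.

4.46 km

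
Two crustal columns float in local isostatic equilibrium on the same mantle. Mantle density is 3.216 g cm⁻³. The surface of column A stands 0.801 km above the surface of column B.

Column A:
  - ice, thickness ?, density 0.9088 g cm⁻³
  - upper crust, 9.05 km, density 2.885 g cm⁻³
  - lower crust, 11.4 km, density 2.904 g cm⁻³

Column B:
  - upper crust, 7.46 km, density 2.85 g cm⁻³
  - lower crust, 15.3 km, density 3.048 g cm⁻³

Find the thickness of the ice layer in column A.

Take the compensation level at the base of the deeper column (depth z_c below the surface of column A) and equate Σ ρ_i t_i down to z_c; mantle fills any gap and the z_c terms cancel.
Column A: x×0.9088 + 9.05×2.885 + 11.4×2.904 + (z_c − 20.45 − x)×3.216
Column B: 0.801×0 + 7.46×2.85 + 15.3×3.048 + (z_c − 0.801 − 22.76)×3.216
The z_c×3.216 term appears on both sides and cancels. Collect the known terms of each column as K = Σ(ρt)_known − 3.216 × (depth of known layers): K_A = 59.21485 − 3.216×20.45 = −6.55235; K_B = 67.8954 − 3.216×(0.801 + 22.76) = −7.876776.
Balance: K_A − x×(3.216 − 0.9088) = K_B, so x = (K_A − K_B)/(3.216 − 0.9088) = 1.32443/2.3072 = 0.574 km.

0.574 km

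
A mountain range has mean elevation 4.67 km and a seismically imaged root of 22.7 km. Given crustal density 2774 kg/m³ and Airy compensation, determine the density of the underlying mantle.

Airy balance: ρ_c h = (ρ_m − ρ_c) r → ρ_m = ρ_c (1 + h/r).
ρ_m = 2774 × (1 + 4.67 km/22.7 km) = 3340 kg/m³.

3340 kg/m³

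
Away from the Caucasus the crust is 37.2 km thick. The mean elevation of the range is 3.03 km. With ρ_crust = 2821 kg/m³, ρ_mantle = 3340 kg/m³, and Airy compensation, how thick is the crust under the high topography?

56.7 km

Root depth r = h ρ_c / (ρ_m − ρ_c) = 3.03 km × 2821 / 519 = 16.47 km.
Total thickness = T + h + r = 37.2 km + 3.03 km + 16.47 km = 56.7 km.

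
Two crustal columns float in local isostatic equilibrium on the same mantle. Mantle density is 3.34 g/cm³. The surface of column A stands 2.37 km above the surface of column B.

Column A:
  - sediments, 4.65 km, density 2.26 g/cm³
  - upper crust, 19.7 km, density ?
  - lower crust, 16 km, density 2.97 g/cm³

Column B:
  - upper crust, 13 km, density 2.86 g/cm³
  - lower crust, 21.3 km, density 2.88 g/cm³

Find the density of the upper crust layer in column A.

2.68 g/cm³

Take the compensation level at the base of the deeper column (depth z_c below the surface of column A) and equate Σ ρ_i t_i down to z_c; mantle fills any gap and the z_c terms cancel.
Column A: 4.65×2.26 + 19.7×ρ + 16×2.97 + (z_c − 40.35)×3.34
Column B: 2.37×0 + 13×2.86 + 21.3×2.88 + (z_c − 2.37 − 34.3)×3.34
The z_c×3.34 term appears on both sides and cancels. Collect the known terms of each column as K = Σ(ρt)_known − 3.34 × (depth of known layers): K_A = 58.029 − 3.34×40.35 = −76.74; K_B = 98.524 − 3.34×(2.37 + 34.3) = −23.9538.
Balance: K_A + 19.7×ρ = K_B, so ρ = (K_B − K_A)/19.7 = 52.7862/19.7 = 2.68 g/cm³.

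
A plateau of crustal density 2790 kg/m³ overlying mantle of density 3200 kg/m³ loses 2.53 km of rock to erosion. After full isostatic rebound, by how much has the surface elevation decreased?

Rebound u = e ρ_c/ρ_m = 2.53 km × 2790/3200 = 2.206 km.
Net surface drop = e − u = 2.53 km − 2.206 km = e (ρ_m − ρ_c)/ρ_m = 0.324 km.

0.324 km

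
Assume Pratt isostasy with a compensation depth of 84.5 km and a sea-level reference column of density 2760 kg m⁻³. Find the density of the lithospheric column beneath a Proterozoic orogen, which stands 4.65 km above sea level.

2620 kg m⁻³

Pratt balance: ρ_ref D = ρ (D + h).
ρ = ρ_ref D/(D + h) = 2760 × 84.5 km/(84.5 km + 4.65 km) = 2620 kg m⁻³.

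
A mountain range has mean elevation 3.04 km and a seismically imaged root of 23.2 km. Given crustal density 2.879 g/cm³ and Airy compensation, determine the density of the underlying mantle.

3.26 g/cm³

Airy balance: ρ_c h = (ρ_m − ρ_c) r → ρ_m = ρ_c (1 + h/r).
ρ_m = 2.879 × (1 + 3.04 km/23.2 km) = 3.26 g/cm³.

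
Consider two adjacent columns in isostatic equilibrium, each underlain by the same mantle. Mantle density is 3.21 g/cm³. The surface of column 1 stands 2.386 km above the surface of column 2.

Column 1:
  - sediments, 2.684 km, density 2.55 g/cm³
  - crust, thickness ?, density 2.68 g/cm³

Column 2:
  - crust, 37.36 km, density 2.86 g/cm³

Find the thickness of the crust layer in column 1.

35.8 km

Take the compensation level at the base of the deeper column (depth z_c below the surface of column 1) and equate Σ ρ_i t_i down to z_c; mantle fills any gap and the z_c terms cancel.
Column 1: 2.684×2.55 + x×2.68 + (z_c − 2.684 − x)×3.21
Column 2: 2.386×0 + 37.36×2.86 + (z_c − 2.386 − 37.36)×3.21
The z_c×3.21 term appears on both sides and cancels. Collect the known terms of each column as K = Σ(ρt)_known − 3.21 × (depth of known layers): K_1 = 6.8442 − 3.21×2.684 = −1.77144; K_2 = 106.8496 − 3.21×(2.386 + 37.36) = −20.73506.
Balance: K_1 − x×(3.21 − 2.68) = K_2, so x = (K_1 − K_2)/(3.21 − 2.68) = 18.9636/0.53 = 35.8 km.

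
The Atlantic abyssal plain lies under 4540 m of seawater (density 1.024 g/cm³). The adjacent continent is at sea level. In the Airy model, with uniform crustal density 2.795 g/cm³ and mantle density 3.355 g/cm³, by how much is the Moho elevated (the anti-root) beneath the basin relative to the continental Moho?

Isostatic balance requires: replacing crust with seawater at the top is compensated by replacing crust with mantle at the base: d (ρ_c − ρ_w) = a (ρ_m − ρ_c).
a = d (ρ_c − ρ_w)/(ρ_m − ρ_c) = 4540 m × 1.771/0.56 = 14400 m.

14400 m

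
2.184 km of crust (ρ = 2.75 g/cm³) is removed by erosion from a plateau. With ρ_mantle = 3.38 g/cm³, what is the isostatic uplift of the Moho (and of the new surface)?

Unloading: uplift u = e ρ_c/ρ_m = 2.184 km × 2.75/3.38 = 1.78 km.

1.78 km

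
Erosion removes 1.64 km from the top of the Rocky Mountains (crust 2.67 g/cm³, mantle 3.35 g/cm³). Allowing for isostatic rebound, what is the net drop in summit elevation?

Rebound u = e ρ_c/ρ_m = 1.64 km × 2.67/3.35 = 1.307 km.
Net surface drop = e − u = 1.64 km − 1.307 km = e (ρ_m − ρ_c)/ρ_m = 0.333 km.

0.333 km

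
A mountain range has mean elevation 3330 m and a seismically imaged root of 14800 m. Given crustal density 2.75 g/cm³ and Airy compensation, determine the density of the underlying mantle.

Airy balance: ρ_c h = (ρ_m − ρ_c) r → ρ_m = ρ_c (1 + h/r).
ρ_m = 2.75 × (1 + 3330 m/14800 m) = 3.37 g/cm³.

3.37 g/cm³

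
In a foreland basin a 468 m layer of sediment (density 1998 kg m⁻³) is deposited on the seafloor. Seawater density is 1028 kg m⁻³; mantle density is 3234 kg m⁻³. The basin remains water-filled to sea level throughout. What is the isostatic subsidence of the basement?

Submarine loading: the sediment displaces seawater, and the subsidence is in turn flooded, so s (ρ_m − ρ_w) = t (ρ_sed − ρ_w).
s = 468 m × (1998 − 1028) / (3234 − 1028) = 206 m.

206 m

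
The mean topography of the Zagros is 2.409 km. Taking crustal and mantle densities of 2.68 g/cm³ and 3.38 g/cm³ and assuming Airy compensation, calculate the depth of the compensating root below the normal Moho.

9.22 km

Isostatic balance requires: the weight of the topography is balanced by the buoyancy of the root, ρ_c h = (ρ_m − ρ_c) r.
r = h · ρ_c / (ρ_m − ρ_c) = 2.409 km × 2.68 / (3.38 − 2.68) = 9.22 km.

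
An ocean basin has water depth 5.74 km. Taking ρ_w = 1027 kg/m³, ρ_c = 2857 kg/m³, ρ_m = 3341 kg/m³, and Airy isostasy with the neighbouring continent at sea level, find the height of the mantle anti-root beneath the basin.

21.7 km

For local isostatic compensation: replacing crust with seawater at the top is compensated by replacing crust with mantle at the base: d (ρ_c − ρ_w) = a (ρ_m − ρ_c).
a = d (ρ_c − ρ_w)/(ρ_m − ρ_c) = 5.74 km × 1830/484 = 21.7 km.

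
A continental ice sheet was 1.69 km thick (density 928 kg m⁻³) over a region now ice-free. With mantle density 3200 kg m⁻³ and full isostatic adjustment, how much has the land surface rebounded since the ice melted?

Removing the load lets mantle flow back in; uplift u satisfies ρ_ice t = ρ_m u.
u = t ρ_ice/ρ_m = 1.69 km × 928/3200 = 0.49 km.

0.49 km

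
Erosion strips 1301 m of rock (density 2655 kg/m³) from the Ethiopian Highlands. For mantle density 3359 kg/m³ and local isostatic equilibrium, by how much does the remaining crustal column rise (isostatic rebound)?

1030 m

Unloading: uplift u = e ρ_c/ρ_m = 1301 m × 2655/3359 = 1030 m.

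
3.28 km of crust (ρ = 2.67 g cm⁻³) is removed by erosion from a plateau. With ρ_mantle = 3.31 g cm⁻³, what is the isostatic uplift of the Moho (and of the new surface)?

2.65 km

Unloading: uplift u = e ρ_c/ρ_m = 3.28 km × 2.67/3.31 = 2.65 km.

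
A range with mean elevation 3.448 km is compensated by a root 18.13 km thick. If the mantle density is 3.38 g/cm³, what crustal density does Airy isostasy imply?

2.84 g/cm³

ρ_c h = (ρ_m − ρ_c) r → ρ_c (h + r) = ρ_m r → ρ_c = ρ_m r / (h + r).
ρ_c = 3.38 × 18.13 km / (3.448 km + 18.13 km) = 2.84 g/cm³.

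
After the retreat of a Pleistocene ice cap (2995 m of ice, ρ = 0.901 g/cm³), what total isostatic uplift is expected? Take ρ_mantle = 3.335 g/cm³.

Removing the load lets mantle flow back in; uplift u satisfies ρ_ice t = ρ_m u.
u = t ρ_ice/ρ_m = 2995 m × 0.901/3.335 = 809 m.

809 m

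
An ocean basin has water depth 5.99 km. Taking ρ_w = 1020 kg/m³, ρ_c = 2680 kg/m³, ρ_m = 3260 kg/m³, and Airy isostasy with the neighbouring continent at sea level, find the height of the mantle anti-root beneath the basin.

17.1 km

For local isostatic compensation: replacing crust with seawater at the top is compensated by replacing crust with mantle at the base: d (ρ_c − ρ_w) = a (ρ_m − ρ_c).
a = d (ρ_c − ρ_w)/(ρ_m − ρ_c) = 5.99 km × 1660/580 = 17.1 km.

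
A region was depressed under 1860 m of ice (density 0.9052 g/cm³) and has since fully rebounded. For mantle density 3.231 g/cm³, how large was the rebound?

521 m

Removing the load lets mantle flow back in; uplift u satisfies ρ_ice t = ρ_m u.
u = t ρ_ice/ρ_m = 1860 m × 0.9052/3.231 = 521 m.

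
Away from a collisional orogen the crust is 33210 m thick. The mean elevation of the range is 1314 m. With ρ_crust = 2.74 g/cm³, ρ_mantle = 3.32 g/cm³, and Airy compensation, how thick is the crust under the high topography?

40700 m

Root depth r = h ρ_c / (ρ_m − ρ_c) = 1314 m × 2.74 / 0.58 = 6208 m.
Total thickness = T + h + r = 33210 m + 1314 m + 6208 m = 40700 m.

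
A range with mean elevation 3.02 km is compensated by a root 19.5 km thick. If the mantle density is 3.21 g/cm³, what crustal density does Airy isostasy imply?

ρ_c h = (ρ_m − ρ_c) r → ρ_c (h + r) = ρ_m r → ρ_c = ρ_m r / (h + r).
ρ_c = 3.21 × 19.5 km / (3.02 km + 19.5 km) = 2.78 g/cm³.

2.78 g/cm³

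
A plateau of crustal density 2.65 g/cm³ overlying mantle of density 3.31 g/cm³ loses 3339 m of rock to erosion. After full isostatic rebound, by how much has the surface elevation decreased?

666 m

Rebound u = e ρ_c/ρ_m = 3339 m × 2.65/3.31 = 2673 m.
Net surface drop = e − u = 3339 m − 2673 m = e (ρ_m − ρ_c)/ρ_m = 666 m.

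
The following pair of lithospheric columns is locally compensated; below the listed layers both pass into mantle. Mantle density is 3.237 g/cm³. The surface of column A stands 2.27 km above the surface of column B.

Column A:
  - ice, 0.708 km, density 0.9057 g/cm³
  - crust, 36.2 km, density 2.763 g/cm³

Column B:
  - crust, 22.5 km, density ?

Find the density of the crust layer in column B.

Take the compensation level at the base of the deeper column (depth z_c below the surface of column A) and equate Σ ρ_i t_i down to z_c; mantle fills any gap and the z_c terms cancel.
Column A: 0.708×0.9057 + 36.2×2.763 + (z_c − 36.908)×3.237
Column B: 2.27×0 + 22.5×ρ + (z_c − 2.27 − 22.5)×3.237
The z_c×3.237 term appears on both sides and cancels. Collect the known terms of each column as K = Σ(ρt)_known − 3.237 × (depth of known layers): K_A = 100.661836 − 3.237×36.908 = −18.8093604; K_B = 0 − 3.237×(2.27 + 22.5) = −80.18049.
Balance: K_A = K_B + 22.5×ρ, so ρ = (K_A − K_B)/22.5 = 61.3711/22.5 = 2.73 g/cm³.

2.73 g/cm³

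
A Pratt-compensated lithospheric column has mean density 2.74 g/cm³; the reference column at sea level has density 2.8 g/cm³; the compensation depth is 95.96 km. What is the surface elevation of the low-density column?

2.1 km

ρ_ref D = ρ (D + h) → h = D (ρ_ref − ρ)/ρ.
h = 95.96 km × (2.8 − 2.74)/2.74 = 2.1 km.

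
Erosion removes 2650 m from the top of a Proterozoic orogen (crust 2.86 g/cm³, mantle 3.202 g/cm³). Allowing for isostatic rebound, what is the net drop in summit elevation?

Rebound u = e ρ_c/ρ_m = 2650 m × 2.86/3.202 = 2367 m.
Net surface drop = e − u = 2650 m − 2367 m = e (ρ_m − ρ_c)/ρ_m = 283 m.

283 m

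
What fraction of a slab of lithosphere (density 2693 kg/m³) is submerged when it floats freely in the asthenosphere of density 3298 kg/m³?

Submerged fraction = ρ_obj/ρ_fluid = 2693/3298 = 0.817.

0.817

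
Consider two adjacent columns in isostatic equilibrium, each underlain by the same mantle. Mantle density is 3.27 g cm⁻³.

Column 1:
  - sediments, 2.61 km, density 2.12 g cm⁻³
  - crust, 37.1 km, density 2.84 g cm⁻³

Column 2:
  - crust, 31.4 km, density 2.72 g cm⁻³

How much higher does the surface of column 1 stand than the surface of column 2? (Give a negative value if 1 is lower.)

0.515 km

For any compensation level in the mantle, the mantle terms cancel and isostasy reduces to e = (Σt_1 − Σt_2) − (Σ(ρt)_1 − Σ(ρt)_2) / ρ_m.
Σt_1 = 39.71 km; Σt_2 = 31.4 km; Σ(ρt)_1 = 110.8972; Σ(ρt)_2 = 85.408 (in km·g cm⁻³).
e = (39.71 − 31.4) − (110.8972 − 85.408) / 3.27 = 0.515 km.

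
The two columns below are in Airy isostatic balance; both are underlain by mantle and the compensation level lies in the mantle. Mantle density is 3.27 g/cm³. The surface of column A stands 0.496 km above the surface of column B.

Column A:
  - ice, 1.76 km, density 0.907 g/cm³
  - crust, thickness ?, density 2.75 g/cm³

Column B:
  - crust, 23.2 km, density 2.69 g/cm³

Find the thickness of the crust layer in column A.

21 km

Take the compensation level at the base of the deeper column (depth z_c below the surface of column A) and equate Σ ρ_i t_i down to z_c; mantle fills any gap and the z_c terms cancel.
Column A: 1.76×0.907 + x×2.75 + (z_c − 1.76 − x)×3.27
Column B: 0.496×0 + 23.2×2.69 + (z_c − 0.496 − 23.2)×3.27
The z_c×3.27 term appears on both sides and cancels. Collect the known terms of each column as K = Σ(ρt)_known − 3.27 × (depth of known layers): K_A = 1.59632 − 3.27×1.76 = −4.15888; K_B = 62.408 − 3.27×(0.496 + 23.2) = −15.07792.
Balance: K_A − x×(3.27 − 2.75) = K_B, so x = (K_A − K_B)/(3.27 − 2.75) = 10.919/0.52 = 21 km.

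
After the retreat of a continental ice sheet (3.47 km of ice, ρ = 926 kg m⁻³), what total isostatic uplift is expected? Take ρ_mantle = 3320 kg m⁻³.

0.968 km

Removing the load lets mantle flow back in; uplift u satisfies ρ_ice t = ρ_m u.
u = t ρ_ice/ρ_m = 3.47 km × 926/3320 = 0.968 km.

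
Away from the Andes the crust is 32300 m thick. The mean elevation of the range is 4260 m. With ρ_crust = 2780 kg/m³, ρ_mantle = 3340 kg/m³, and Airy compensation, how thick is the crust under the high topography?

57700 m

Root depth r = h ρ_c / (ρ_m − ρ_c) = 4260 m × 2780 / 560 = 21150 m.
Total thickness = T + h + r = 32300 m + 4260 m + 21150 m = 57700 m.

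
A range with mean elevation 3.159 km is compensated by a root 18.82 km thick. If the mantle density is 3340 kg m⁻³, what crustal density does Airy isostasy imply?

ρ_c h = (ρ_m − ρ_c) r → ρ_c (h + r) = ρ_m r → ρ_c = ρ_m r / (h + r).
ρ_c = 3340 × 18.82 km / (3.159 km + 18.82 km) = 2860 kg m⁻³.

2860 kg m⁻³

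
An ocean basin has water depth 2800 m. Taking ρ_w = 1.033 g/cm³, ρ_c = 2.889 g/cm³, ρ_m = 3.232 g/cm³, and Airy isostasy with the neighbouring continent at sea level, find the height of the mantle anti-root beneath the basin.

15200 m

For local isostatic compensation: replacing crust with seawater at the top is compensated by replacing crust with mantle at the base: d (ρ_c − ρ_w) = a (ρ_m − ρ_c).
a = d (ρ_c − ρ_w)/(ρ_m − ρ_c) = 2800 m × 1.856/0.343 = 15200 m.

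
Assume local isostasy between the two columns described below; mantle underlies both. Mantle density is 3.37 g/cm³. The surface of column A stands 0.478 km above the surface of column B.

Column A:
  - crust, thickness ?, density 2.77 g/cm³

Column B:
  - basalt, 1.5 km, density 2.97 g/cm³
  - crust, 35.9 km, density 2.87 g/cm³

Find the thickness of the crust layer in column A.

Take the compensation level at the base of the deeper column (depth z_c below the surface of column A) and equate Σ ρ_i t_i down to z_c; mantle fills any gap and the z_c terms cancel.
Column A: x×2.77 + (z_c − 0 − x)×3.37
Column B: 0.478×0 + 1.5×2.97 + 35.9×2.87 + (z_c − 0.478 − 37.4)×3.37
The z_c×3.37 term appears on both sides and cancels. Collect the known terms of each column as K = Σ(ρt)_known − 3.37 × (depth of known layers): K_A = 0 − 3.37×0 = 0; K_B = 107.488 − 3.37×(0.478 + 37.4) = −20.16086.
Balance: K_A − x×(3.37 − 2.77) = K_B, so x = (K_A − K_B)/(3.37 − 2.77) = 20.1609/0.6 = 33.6 km.

33.6 km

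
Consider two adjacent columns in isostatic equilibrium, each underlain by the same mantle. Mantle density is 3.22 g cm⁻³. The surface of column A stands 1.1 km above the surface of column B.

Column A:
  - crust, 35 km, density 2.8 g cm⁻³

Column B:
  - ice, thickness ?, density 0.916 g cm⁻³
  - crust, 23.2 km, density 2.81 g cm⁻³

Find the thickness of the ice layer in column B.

0.714 km

Take the compensation level at the base of the deeper column (depth z_c below the surface of column A) and equate Σ ρ_i t_i down to z_c; mantle fills any gap and the z_c terms cancel.
Column A: 35×2.8 + (z_c − 35)×3.22
Column B: 1.1×0 + x×0.916 + 23.2×2.81 + (z_c − 1.1 − 23.2 − x)×3.22
The z_c×3.22 term appears on both sides and cancels. Collect the known terms of each column as K = Σ(ρt)_known − 3.22 × (depth of known layers): K_A = 98 − 3.22×35 = −14.7; K_B = 65.192 − 3.22×(1.1 + 23.2) = −13.054.
Balance: K_A = K_B − x×(3.22 − 0.916), so x = (K_B − K_A)/(3.22 − 0.916) = 1.646/2.304 = 0.714 km.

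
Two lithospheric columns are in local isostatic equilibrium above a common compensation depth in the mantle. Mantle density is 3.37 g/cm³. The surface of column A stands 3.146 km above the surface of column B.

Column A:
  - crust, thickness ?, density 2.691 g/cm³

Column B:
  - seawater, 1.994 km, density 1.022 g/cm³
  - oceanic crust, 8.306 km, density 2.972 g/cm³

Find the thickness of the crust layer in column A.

27.4 km

Take the compensation level at the base of the deeper column (depth z_c below the surface of column A) and equate Σ ρ_i t_i down to z_c; mantle fills any gap and the z_c terms cancel.
Column A: x×2.691 + (z_c − 0 − x)×3.37
Column B: 3.146×0 + 1.994×1.022 + 8.306×2.972 + (z_c − 3.146 − 10.3)×3.37
The z_c×3.37 term appears on both sides and cancels. Collect the known terms of each column as K = Σ(ρt)_known − 3.37 × (depth of known layers): K_A = 0 − 3.37×0 = 0; K_B = 26.7233 − 3.37×(3.146 + 10.3) = −18.58972.
Balance: K_A − x×(3.37 − 2.691) = K_B, so x = (K_A − K_B)/(3.37 − 2.691) = 18.5897/0.679 = 27.4 km.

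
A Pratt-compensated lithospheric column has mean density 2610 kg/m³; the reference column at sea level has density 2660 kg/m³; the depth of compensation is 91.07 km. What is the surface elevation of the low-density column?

1.74 km

ρ_ref D = ρ (D + h) → h = D (ρ_ref − ρ)/ρ.
h = 91.07 km × (2660 − 2610)/2610 = 1.74 km.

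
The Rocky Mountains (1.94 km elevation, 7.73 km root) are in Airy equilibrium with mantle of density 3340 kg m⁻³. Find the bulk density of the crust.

2670 kg m⁻³

ρ_c h = (ρ_m − ρ_c) r → ρ_c (h + r) = ρ_m r → ρ_c = ρ_m r / (h + r).
ρ_c = 3340 × 7.73 km / (1.94 km + 7.73 km) = 2670 kg m⁻³.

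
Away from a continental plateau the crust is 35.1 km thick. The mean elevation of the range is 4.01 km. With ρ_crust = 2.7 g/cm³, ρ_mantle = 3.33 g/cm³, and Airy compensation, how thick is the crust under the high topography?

56.3 km

Root depth r = h ρ_c / (ρ_m − ρ_c) = 4.01 km × 2.7 / 0.63 = 17.19 km.
Total thickness = T + h + r = 35.1 km + 4.01 km + 17.19 km = 56.3 km.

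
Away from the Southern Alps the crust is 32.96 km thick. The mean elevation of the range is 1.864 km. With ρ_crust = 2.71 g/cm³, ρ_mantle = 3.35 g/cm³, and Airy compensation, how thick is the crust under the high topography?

42.7 km

Root depth r = h ρ_c / (ρ_m − ρ_c) = 1.864 km × 2.71 / 0.64 = 7.893 km.
Total thickness = T + h + r = 32.96 km + 1.864 km + 7.893 km = 42.7 km.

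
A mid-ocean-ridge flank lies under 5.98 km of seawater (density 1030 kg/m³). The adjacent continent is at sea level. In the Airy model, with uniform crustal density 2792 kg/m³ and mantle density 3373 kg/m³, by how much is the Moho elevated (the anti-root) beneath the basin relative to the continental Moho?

For local isostatic compensation: replacing crust with seawater at the top is compensated by replacing crust with mantle at the base: d (ρ_c − ρ_w) = a (ρ_m − ρ_c).
a = d (ρ_c − ρ_w)/(ρ_m − ρ_c) = 5.98 km × 1762/581 = 18.1 km.

18.1 km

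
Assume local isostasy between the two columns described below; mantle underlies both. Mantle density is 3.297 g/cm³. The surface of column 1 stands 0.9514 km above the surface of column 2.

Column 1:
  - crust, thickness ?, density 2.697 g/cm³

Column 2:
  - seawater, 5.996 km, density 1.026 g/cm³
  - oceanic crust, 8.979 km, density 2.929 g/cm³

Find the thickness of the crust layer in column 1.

Take the compensation level at the base of the deeper column (depth z_c below the surface of column 1) and equate Σ ρ_i t_i down to z_c; mantle fills any gap and the z_c terms cancel.
Column 1: x×2.697 + (z_c − 0 − x)×3.297
Column 2: 0.9514×0 + 5.996×1.026 + 8.979×2.929 + (z_c − 0.9514 − 14.975)×3.297
The z_c×3.297 term appears on both sides and cancels. Collect the known terms of each column as K = Σ(ρt)_known − 3.297 × (depth of known layers): K_1 = 0 − 3.297×0 = 0; K_2 = 32.451387 − 3.297×(0.9514 + 14.975) = −20.0579538.
Balance: K_1 − x×(3.297 − 2.697) = K_2, so x = (K_1 − K_2)/(3.297 − 2.697) = 20.058/0.6 = 33.4 km.

33.4 km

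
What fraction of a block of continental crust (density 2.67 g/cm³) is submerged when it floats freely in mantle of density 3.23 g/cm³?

0.827

Submerged fraction = ρ_obj/ρ_fluid = 2.67/3.23 = 0.827.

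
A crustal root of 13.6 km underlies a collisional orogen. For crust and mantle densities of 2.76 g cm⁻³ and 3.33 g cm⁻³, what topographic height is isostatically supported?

2.81 km

Balancing pressure at the compensation depth: ρ_c h = (ρ_m − ρ_c) r.
h = r (ρ_m − ρ_c) / ρ_c = 13.6 km × (3.33 − 2.76) / 2.76 = 2.81 km.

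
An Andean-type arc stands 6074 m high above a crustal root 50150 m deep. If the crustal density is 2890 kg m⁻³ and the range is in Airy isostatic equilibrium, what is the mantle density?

3240 kg m⁻³

Airy balance: ρ_c h = (ρ_m − ρ_c) r → ρ_m = ρ_c (1 + h/r).
ρ_m = 2890 × (1 + 6074 m/50150 m) = 3240 kg m⁻³.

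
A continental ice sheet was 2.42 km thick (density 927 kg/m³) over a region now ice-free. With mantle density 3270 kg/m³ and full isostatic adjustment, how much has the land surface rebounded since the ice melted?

Removing the load lets mantle flow back in; uplift u satisfies ρ_ice t = ρ_m u.
u = t ρ_ice/ρ_m = 2.42 km × 927/3270 = 0.686 km.

0.686 km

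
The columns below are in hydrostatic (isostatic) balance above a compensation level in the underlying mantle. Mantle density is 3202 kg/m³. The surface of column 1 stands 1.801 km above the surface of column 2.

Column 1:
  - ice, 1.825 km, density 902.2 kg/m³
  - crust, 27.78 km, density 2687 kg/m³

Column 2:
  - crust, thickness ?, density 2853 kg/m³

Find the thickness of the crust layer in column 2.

36.5 km

Take the compensation level at the base of the deeper column (depth z_c below the surface of column 1) and equate Σ ρ_i t_i down to z_c; mantle fills any gap and the z_c terms cancel.
Column 1: 1.825×902.2 + 27.78×2687 + (z_c − 29.605)×3202
Column 2: 1.801×0 + x×2853 + (z_c − 1.801 − 0 − x)×3202
The z_c×3202 term appears on both sides and cancels. Collect the known terms of each column as K = Σ(ρt)_known − 3202 × (depth of known layers): K_1 = 76291.375 − 3202×29.605 = −18503.835; K_2 = 0 − 3202×(1.801 + 0) = −5766.802.
Balance: K_1 = K_2 − x×(3202 − 2853), so x = (K_2 − K_1)/(3202 − 2853) = 12737/349 = 36.5 km.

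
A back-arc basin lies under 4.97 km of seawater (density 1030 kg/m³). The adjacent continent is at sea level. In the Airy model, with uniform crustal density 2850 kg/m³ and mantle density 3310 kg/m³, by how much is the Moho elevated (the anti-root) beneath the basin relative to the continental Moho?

In Airy isostatic equilibrium: replacing crust with seawater at the top is compensated by replacing crust with mantle at the base: d (ρ_c − ρ_w) = a (ρ_m − ρ_c).
a = d (ρ_c − ρ_w)/(ρ_m − ρ_c) = 4.97 km × 1820/460 = 19.7 km.

19.7 km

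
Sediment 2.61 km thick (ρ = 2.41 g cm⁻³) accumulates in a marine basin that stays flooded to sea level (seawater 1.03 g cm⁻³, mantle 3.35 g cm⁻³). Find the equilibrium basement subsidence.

Submarine loading: the sediment displaces seawater, and the subsidence is in turn flooded, so s (ρ_m − ρ_w) = t (ρ_sed − ρ_w).
s = 2.61 km × (2.41 − 1.03) / (3.35 − 1.03) = 1.55 km.

1.55 km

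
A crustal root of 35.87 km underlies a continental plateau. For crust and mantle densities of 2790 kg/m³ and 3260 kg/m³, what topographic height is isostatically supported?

Isostatic balance requires: ρ_c h = (ρ_m − ρ_c) r.
h = r (ρ_m − ρ_c) / ρ_c = 35.87 km × (3260 − 2790) / 2790 = 6.04 km.

6.04 km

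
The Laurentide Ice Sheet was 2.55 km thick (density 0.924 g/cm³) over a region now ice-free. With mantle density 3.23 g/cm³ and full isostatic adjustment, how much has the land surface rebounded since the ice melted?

Removing the load lets mantle flow back in; uplift u satisfies ρ_ice t = ρ_m u.
u = t ρ_ice/ρ_m = 2.55 km × 0.924/3.23 = 0.729 km.

0.729 km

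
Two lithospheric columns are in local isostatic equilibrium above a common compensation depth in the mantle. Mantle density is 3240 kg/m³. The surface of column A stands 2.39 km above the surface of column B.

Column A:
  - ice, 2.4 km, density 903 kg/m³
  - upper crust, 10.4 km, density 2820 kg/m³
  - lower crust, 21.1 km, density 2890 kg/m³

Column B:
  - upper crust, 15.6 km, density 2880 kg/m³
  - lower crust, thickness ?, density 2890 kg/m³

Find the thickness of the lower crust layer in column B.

Take the compensation level at the base of the deeper column (depth z_c below the surface of column A) and equate Σ ρ_i t_i down to z_c; mantle fills any gap and the z_c terms cancel.
Column A: 2.4×903 + 10.4×2820 + 21.1×2890 + (z_c − 33.9)×3240
Column B: 2.39×0 + 15.6×2880 + x×2890 + (z_c − 2.39 − 15.6 − x)×3240
The z_c×3240 term appears on both sides and cancels. Collect the known terms of each column as K = Σ(ρt)_known − 3240 × (depth of known layers): K_A = 92474.2 − 3240×33.9 = −17361.8; K_B = 44928 − 3240×(2.39 + 15.6) = −13359.6.
Balance: K_A = K_B − x×(3240 − 2890), so x = (K_B − K_A)/(3240 − 2890) = 4002.2/350 = 11.4 km.

11.4 km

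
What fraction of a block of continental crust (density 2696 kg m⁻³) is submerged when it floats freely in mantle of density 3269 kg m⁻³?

82.5%

Submerged fraction = ρ_obj/ρ_fluid = 2696/3269 = 82.5%.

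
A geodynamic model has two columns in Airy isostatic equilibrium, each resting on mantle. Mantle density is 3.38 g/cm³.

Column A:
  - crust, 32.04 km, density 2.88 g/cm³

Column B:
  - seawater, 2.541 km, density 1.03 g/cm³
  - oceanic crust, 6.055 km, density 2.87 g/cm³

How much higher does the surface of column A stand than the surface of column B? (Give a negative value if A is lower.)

For any compensation level in the mantle, the mantle terms cancel and isostasy reduces to e = (Σt_A − Σt_B) − (Σ(ρt)_A − Σ(ρt)_B) / ρ_m.
Σt_A = 32.04 km; Σt_B = 8.596 km; Σ(ρt)_A = 92.2752; Σ(ρt)_B = 19.99508 (in km·g/cm³).
e = (32.04 − 8.596) − (92.2752 − 19.99508) / 3.38 = 2.06 km.

2.06 km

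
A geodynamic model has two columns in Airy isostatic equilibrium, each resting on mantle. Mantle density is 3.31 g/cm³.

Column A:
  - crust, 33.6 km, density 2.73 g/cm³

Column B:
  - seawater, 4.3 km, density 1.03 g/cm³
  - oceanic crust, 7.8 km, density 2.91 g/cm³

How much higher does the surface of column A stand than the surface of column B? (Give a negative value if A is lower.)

For any compensation level in the mantle, the mantle terms cancel and isostasy reduces to e = (Σt_A − Σt_B) − (Σ(ρt)_A − Σ(ρt)_B) / ρ_m.
Σt_A = 33.6 km; Σt_B = 12.1 km; Σ(ρt)_A = 91.728; Σ(ρt)_B = 27.127 (in km·g/cm³).
e = (33.6 − 12.1) − (91.728 − 27.127) / 3.31 = 1.98 km.

1.98 km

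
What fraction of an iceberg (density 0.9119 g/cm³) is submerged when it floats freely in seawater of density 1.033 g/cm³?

Submerged fraction = ρ_obj/ρ_fluid = 0.9119/1.033 = 88.3%.

88.3%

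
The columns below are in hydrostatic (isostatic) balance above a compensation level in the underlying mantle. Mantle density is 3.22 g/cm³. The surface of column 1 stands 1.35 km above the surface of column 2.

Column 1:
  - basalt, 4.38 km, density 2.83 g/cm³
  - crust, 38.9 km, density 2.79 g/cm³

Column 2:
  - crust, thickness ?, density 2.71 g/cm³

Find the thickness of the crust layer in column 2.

27.6 km

Take the compensation level at the base of the deeper column (depth z_c below the surface of column 1) and equate Σ ρ_i t_i down to z_c; mantle fills any gap and the z_c terms cancel.
Column 1: 4.38×2.83 + 38.9×2.79 + (z_c − 43.28)×3.22
Column 2: 1.35×0 + x×2.71 + (z_c − 1.35 − 0 − x)×3.22
The z_c×3.22 term appears on both sides and cancels. Collect the known terms of each column as K = Σ(ρt)_known − 3.22 × (depth of known layers): K_1 = 120.9264 − 3.22×43.28 = −18.4352; K_2 = 0 − 3.22×(1.35 + 0) = −4.347.
Balance: K_1 = K_2 − x×(3.22 − 2.71), so x = (K_2 − K_1)/(3.22 − 2.71) = 14.0882/0.51 = 27.6 km.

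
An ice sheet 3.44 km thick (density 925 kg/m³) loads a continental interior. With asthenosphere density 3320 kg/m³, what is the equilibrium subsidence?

For local isostatic compensation: the ice load ρ_ice t is balanced by mantle displaced below, ρ_m s.
s = t ρ_ice / ρ_m = 3.44 km × 925/3320 = 0.958 km.

0.958 km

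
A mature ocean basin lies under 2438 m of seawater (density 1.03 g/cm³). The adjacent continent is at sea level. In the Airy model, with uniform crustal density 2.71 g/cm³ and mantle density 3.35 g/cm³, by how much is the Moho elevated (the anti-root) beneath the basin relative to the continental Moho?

6400 m

For local isostatic compensation: replacing crust with seawater at the top is compensated by replacing crust with mantle at the base: d (ρ_c − ρ_w) = a (ρ_m − ρ_c).
a = d (ρ_c − ρ_w)/(ρ_m − ρ_c) = 2438 m × 1.68/0.64 = 6400 m.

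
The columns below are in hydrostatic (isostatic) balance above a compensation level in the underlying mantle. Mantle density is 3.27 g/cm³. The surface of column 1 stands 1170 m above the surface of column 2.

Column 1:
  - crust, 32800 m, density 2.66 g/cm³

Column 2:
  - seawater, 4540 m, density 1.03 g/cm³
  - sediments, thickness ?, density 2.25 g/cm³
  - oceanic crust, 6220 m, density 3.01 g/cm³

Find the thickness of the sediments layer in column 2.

Take the compensation level at the base of the deeper column (depth z_c below the surface of column 1) and equate Σ ρ_i t_i down to z_c; mantle fills any gap and the z_c terms cancel.
Column 1: 32800×2.66 + (z_c − 32800)×3.27
Column 2: 1170×0 + 4540×1.03 + x×2.25 + 6220×3.01 + (z_c − 1170 − 10760 − x)×3.27
The z_c×3.27 term appears on both sides and cancels. Collect the known terms of each column as K = Σ(ρt)_known − 3.27 × (depth of known layers): K_1 = 87248 − 3.27×32800 = −20008; K_2 = 23398.4 − 3.27×(1170 + 10760) = −15612.7.
Balance: K_1 = K_2 − x×(3.27 − 2.25), so x = (K_2 − K_1)/(3.27 − 2.25) = 4395.3/1.02 = 4310 m.

4310 m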